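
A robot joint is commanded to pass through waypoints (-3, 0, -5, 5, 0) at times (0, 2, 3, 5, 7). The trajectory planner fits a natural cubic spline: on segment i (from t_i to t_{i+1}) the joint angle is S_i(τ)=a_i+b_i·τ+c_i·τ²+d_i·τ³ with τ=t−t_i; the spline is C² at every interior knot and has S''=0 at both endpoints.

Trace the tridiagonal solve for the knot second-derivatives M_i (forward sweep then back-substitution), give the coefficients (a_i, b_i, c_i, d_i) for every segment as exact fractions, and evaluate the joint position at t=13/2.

  seg 0: a=-3 b=573/128 c=0 d=-381/512
  seg 1: a=0 b=-285/64 c=-1143/256 d=1003/256
  seg 2: a=-5 b=-417/256 c=933/128 d=-2035/1024
  seg 3: a=5 b=471/128 c=-2373/512 d=791/1024
S(13/2) = 22105/8192

Δ: Δ0=3/2, Δ1=-5, Δ2=5, Δ3=-5/2
row 1: diag=6, rhs=-39; c'=1/6, d'=-13/2
row 2: denom=6−1·1/6=35/6; d'=(60−1·-13/2)/(35/6)=57/5
row 3: denom=8−2·12/35=256/35; d'=(-45−2·57/5)/(256/35)=-2373/256
back: M3=-2373/256
back: M2=57/5−12/35·-2373/256=933/64
back: M1=-13/2−1/6·933/64=-1143/128
M: M0=0, M1=-1143/128, M2=933/64, M3=-2373/256, M4=0
seg 0: a=-3, c=M0/2=0, d=(M1−M0)/(6·2)=-381/512, b=Δ0−h0·(2M0+M1)/6=573/128
seg 1: a=0, c=M1/2=-1143/256, d=(M2−M1)/(6·1)=1003/256, b=Δ1−h1·(2M1+M2)/6=-285/64
seg 2: a=-5, c=M2/2=933/128, d=(M3−M2)/(6·2)=-2035/1024, b=Δ2−h2·(2M2+M3)/6=-417/256
seg 3: a=5, c=M3/2=-2373/512, d=(M4−M3)/(6·2)=791/1024, b=Δ3−h3·(2M3+M4)/6=471/128
t_q=13/2 → seg 3, τ=3/2; S=5+471/128·τ+-2373/512·τ²+791/1024·τ³=22105/8192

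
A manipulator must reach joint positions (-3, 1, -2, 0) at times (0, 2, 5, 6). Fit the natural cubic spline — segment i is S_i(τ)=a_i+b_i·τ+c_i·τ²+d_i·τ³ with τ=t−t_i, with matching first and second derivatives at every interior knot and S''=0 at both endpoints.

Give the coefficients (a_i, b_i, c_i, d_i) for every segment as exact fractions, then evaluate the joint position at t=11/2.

Δ: Δ0=2, Δ1=-1, Δ2=2
row 1: diag=10, rhs=-18; c'=3/10, d'=-9/5
row 2: denom=8−3·3/10=71/10; d'=(18−3·-9/5)/(71/10)=234/71
back: M2=234/71
back: M1=-9/5−3/10·234/71=-198/71
M: M0=0, M1=-198/71, M2=234/71, M3=0
seg 0: a=-3, c=M0/2=0, d=(M1−M0)/(6·2)=-33/142, b=Δ0−h0·(2M0+M1)/6=208/71
seg 1: a=1, c=M1/2=-99/71, d=(M2−M1)/(6·3)=24/71, b=Δ1−h1·(2M1+M2)/6=10/71
seg 2: a=-2, c=M2/2=117/71, d=(M3−M2)/(6·1)=-39/71, b=Δ2−h2·(2M2+M3)/6=64/71
t_q=11/2 → seg 2, τ=1/2; S=-2+64/71·τ+117/71·τ²+-39/71·τ³=-685/568

  seg 0: a=-3 b=208/71 c=0 d=-33/142
  seg 1: a=1 b=10/71 c=-99/71 d=24/71
  seg 2: a=-2 b=64/71 c=117/71 d=-39/71
S(11/2) = -685/568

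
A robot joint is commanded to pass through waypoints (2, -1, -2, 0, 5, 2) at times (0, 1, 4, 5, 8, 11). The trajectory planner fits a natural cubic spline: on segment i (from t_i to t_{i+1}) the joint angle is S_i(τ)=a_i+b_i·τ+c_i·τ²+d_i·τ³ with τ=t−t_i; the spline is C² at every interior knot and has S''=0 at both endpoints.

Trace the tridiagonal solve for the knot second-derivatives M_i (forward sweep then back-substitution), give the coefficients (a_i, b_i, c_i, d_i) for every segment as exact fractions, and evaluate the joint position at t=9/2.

Δ: Δ0=-3, Δ1=-1/3, Δ2=2, Δ3=5/3, Δ4=-1
row 1: diag=8, rhs=16; c'=3/8, d'=2
row 2: denom=8−3·3/8=55/8; d'=(14−3·2)/(55/8)=64/55
row 3: denom=8−1·8/55=432/55; d'=(-2−1·64/55)/(432/55)=-29/72
row 4: denom=12−3·55/144=521/48; d'=(-16−3·-29/72)/(521/48)=-710/521
back: M4=-710/521
back: M3=-29/72−55/144·-710/521=184/1563
back: M2=64/55−8/55·184/1563=1792/1563
back: M1=2−3/8·1792/1563=818/521
M: M0=0, M1=818/521, M2=1792/1563, M3=184/1563, M4=-710/521, M5=0
seg 0: a=2, c=M0/2=0, d=(M1−M0)/(6·1)=409/1563, b=Δ0−h0·(2M0+M1)/6=-5098/1563
seg 1: a=-1, c=M1/2=409/521, d=(M2−M1)/(6·3)=-331/14067, b=Δ1−h1·(2M1+M2)/6=-3871/1563
seg 2: a=-2, c=M2/2=896/1563, d=(M3−M2)/(6·1)=-268/1563, b=Δ2−h2·(2M2+M3)/6=2498/1563
seg 3: a=0, c=M3/2=92/1563, d=(M4−M3)/(6·3)=-1157/14067, b=Δ3−h3·(2M3+M4)/6=1162/521
seg 4: a=5, c=M4/2=-355/521, d=(M5−M4)/(6·3)=355/4689, b=Δ4−h4·(2M4+M5)/6=189/521
t_q=9/2 → seg 2, τ=1/2; S=-2+2498/1563·τ+896/1563·τ²+-268/1563·τ³=-3373/3126

  seg 0: a=2 b=-5098/1563 c=0 d=409/1563
  seg 1: a=-1 b=-3871/1563 c=409/521 d=-331/14067
  seg 2: a=-2 b=2498/1563 c=896/1563 d=-268/1563
  seg 3: a=0 b=1162/521 c=92/1563 d=-1157/14067
  seg 4: a=5 b=189/521 c=-355/521 d=355/4689
S(9/2) = -3373/3126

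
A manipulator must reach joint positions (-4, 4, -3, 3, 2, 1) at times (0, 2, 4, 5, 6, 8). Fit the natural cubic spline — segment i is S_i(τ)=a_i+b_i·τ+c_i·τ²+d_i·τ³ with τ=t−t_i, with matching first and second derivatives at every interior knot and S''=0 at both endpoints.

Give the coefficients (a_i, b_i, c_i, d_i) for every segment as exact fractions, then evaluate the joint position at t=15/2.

Δ: Δ0=4, Δ1=-7/2, Δ2=6, Δ3=-1, Δ4=-1/2
row 1: diag=8, rhs=-45; c'=1/4, d'=-45/8
row 2: denom=6−2·1/4=11/2; d'=(57−2·-45/8)/(11/2)=273/22
row 3: denom=4−1·2/11=42/11; d'=(-42−1·273/22)/(42/11)=-57/4
row 4: denom=6−1·11/42=241/42; d'=(3−1·-57/4)/(241/42)=1449/482
back: M4=1449/482
back: M3=-57/4−11/42·1449/482=-3624/241
back: M2=273/22−2/11·-3624/241=7299/482
back: M1=-45/8−1/4·7299/482=-2268/241
M: M0=0, M1=-2268/241, M2=7299/482, M3=-3624/241, M4=1449/482, M5=0
seg 0: a=-4, c=M0/2=0, d=(M1−M0)/(6·2)=-189/241, b=Δ0−h0·(2M0+M1)/6=1720/241
seg 1: a=4, c=M1/2=-1134/241, d=(M2−M1)/(6·2)=3945/1928, b=Δ1−h1·(2M1+M2)/6=-548/241
seg 2: a=-3, c=M2/2=7299/964, d=(M3−M2)/(6·1)=-4849/964, b=Δ2−h2·(2M2+M3)/6=1667/482
seg 3: a=3, c=M3/2=-1812/241, d=(M4−M3)/(6·1)=2899/964, b=Δ3−h3·(2M3+M4)/6=3385/964
seg 4: a=2, c=M4/2=1449/964, d=(M5−M4)/(6·2)=-483/1928, b=Δ4−h4·(2M4+M5)/6=-1207/482
t_q=15/2 → seg 4, τ=3/2; S=2+-1207/482·τ+1449/964·τ²+-483/1928·τ³=12035/15424

  seg 0: a=-4 b=1720/241 c=0 d=-189/241
  seg 1: a=4 b=-548/241 c=-1134/241 d=3945/1928
  seg 2: a=-3 b=1667/482 c=7299/964 d=-4849/964
  seg 3: a=3 b=3385/964 c=-1812/241 d=2899/964
  seg 4: a=2 b=-1207/482 c=1449/964 d=-483/1928
S(15/2) = 12035/15424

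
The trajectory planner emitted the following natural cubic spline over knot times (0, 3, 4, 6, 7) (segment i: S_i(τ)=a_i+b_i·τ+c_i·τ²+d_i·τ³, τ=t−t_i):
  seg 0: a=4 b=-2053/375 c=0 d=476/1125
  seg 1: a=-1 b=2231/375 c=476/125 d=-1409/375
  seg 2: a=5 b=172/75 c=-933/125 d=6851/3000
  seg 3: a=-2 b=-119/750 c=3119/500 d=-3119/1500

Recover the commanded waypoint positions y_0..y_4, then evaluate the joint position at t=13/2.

y_0=4 y_1=-1 y_2=5 y_3=-2 y_4=2
S(13/2) = -3119/4000

y_0 = S_0(0) = a_0 = 4
y_1 = S_1(0) = a_1 = -1
y_2 = S_2(0) = a_2 = 5
y_3 = S_3(0) = a_3 = -2
y_4 = S_3(1) = 2
t_q=13/2 is in segment 3 (τ=1/2); S_3(τ)=-3119/4000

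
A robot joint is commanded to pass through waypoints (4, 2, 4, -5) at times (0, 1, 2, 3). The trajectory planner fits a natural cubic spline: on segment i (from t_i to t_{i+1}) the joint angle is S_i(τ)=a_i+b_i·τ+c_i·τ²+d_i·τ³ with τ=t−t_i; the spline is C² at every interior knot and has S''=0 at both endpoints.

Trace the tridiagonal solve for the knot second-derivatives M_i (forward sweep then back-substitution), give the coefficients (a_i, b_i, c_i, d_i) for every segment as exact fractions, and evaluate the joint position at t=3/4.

Δ: Δ0=-2, Δ1=2, Δ2=-9
row 1: diag=4, rhs=24; c'=1/4, d'=6
row 2: denom=4−1·1/4=15/4; d'=(-66−1·6)/(15/4)=-96/5
back: M2=-96/5
back: M1=6−1/4·-96/5=54/5
M: M0=0, M1=54/5, M2=-96/5, M3=0
seg 0: a=4, c=M0/2=0, d=(M1−M0)/(6·1)=9/5, b=Δ0−h0·(2M0+M1)/6=-19/5
seg 1: a=2, c=M1/2=27/5, d=(M2−M1)/(6·1)=-5, b=Δ1−h1·(2M1+M2)/6=8/5
seg 2: a=4, c=M2/2=-48/5, d=(M3−M2)/(6·1)=16/5, b=Δ2−h2·(2M2+M3)/6=-13/5
t_q=3/4 → seg 0, τ=3/4; S=4+-19/5·τ+0·τ²+9/5·τ³=611/320

  seg 0: a=4 b=-19/5 c=0 d=9/5
  seg 1: a=2 b=8/5 c=27/5 d=-5
  seg 2: a=4 b=-13/5 c=-48/5 d=16/5
S(3/4) = 611/320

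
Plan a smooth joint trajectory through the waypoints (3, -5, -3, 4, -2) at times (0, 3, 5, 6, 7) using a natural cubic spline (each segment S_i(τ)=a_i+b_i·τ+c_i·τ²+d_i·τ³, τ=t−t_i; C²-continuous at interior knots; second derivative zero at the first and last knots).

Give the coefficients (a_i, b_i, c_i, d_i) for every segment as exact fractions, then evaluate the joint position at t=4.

  seg 0: a=3 b=-1805/642 c=0 d=31/1926
  seg 1: a=-5 b=-763/321 c=31/214 d=991/1284
  seg 2: a=-3 b=2396/321 c=511/107 d=-1682/321
  seg 3: a=4 b=416/321 c=-1171/107 d=1171/321
S(4) = -2765/428

Δ: Δ0=-8/3, Δ1=1, Δ2=7, Δ3=-6
row 1: diag=10, rhs=22; c'=1/5, d'=11/5
row 2: denom=6−2·1/5=28/5; d'=(36−2·11/5)/(28/5)=79/14
row 3: denom=4−1·5/28=107/28; d'=(-78−1·79/14)/(107/28)=-2342/107
back: M3=-2342/107
back: M2=79/14−5/28·-2342/107=1022/107
back: M1=11/5−1/5·1022/107=31/107
M: M0=0, M1=31/107, M2=1022/107, M3=-2342/107, M4=0
seg 0: a=3, c=M0/2=0, d=(M1−M0)/(6·3)=31/1926, b=Δ0−h0·(2M0+M1)/6=-1805/642
seg 1: a=-5, c=M1/2=31/214, d=(M2−M1)/(6·2)=991/1284, b=Δ1−h1·(2M1+M2)/6=-763/321
seg 2: a=-3, c=M2/2=511/107, d=(M3−M2)/(6·1)=-1682/321, b=Δ2−h2·(2M2+M3)/6=2396/321
seg 3: a=4, c=M3/2=-1171/107, d=(M4−M3)/(6·1)=1171/321, b=Δ3−h3·(2M3+M4)/6=416/321
t_q=4 → seg 1, τ=1; S=-5+-763/321·τ+31/214·τ²+991/1284·τ³=-2765/428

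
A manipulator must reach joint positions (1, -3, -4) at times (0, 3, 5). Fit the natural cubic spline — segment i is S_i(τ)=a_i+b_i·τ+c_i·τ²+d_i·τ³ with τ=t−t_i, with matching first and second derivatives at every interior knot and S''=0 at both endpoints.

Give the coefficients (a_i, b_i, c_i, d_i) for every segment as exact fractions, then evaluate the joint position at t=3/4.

  seg 0: a=1 b=-19/12 c=0 d=1/36
  seg 1: a=-3 b=-5/6 c=1/4 d=-1/24
S(3/4) = -45/256

Δ: Δ0=-4/3, Δ1=-1/2
row 1: diag=10, rhs=5; c'=1/5, d'=1/2
back: M1=1/2
M: M0=0, M1=1/2, M2=0
seg 0: a=1, c=M0/2=0, d=(M1−M0)/(6·3)=1/36, b=Δ0−h0·(2M0+M1)/6=-19/12
seg 1: a=-3, c=M1/2=1/4, d=(M2−M1)/(6·2)=-1/24, b=Δ1−h1·(2M1+M2)/6=-5/6
t_q=3/4 → seg 0, τ=3/4; S=1+-19/12·τ+0·τ²+1/36·τ³=-45/256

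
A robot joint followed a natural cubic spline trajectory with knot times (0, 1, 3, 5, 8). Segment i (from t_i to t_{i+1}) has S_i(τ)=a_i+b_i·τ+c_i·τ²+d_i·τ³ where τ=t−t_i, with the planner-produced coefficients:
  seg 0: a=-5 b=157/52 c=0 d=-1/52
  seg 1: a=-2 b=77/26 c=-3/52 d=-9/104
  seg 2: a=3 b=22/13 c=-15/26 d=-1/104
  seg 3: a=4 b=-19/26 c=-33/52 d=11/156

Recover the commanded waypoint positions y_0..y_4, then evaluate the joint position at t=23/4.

y_0 = S_0(0) = a_0 = -5
y_1 = S_1(0) = a_1 = -2
y_2 = S_2(0) = a_2 = 3
y_3 = S_3(0) = a_3 = 4
y_4 = S_3(3) = -2
t_q=23/4 is in segment 3 (τ=3/4); S_3(τ)=10399/3328

y_0=-5 y_1=-2 y_2=3 y_3=4 y_4=-2
S(23/4) = 10399/3328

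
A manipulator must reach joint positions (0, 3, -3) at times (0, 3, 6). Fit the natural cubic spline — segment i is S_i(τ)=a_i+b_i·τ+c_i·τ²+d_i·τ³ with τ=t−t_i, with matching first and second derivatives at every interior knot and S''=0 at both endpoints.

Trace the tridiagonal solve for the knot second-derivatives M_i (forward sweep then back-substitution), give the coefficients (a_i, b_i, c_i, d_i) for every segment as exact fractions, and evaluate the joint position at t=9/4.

Δ: Δ0=1, Δ1=-2
row 1: diag=12, rhs=-18; c'=1/4, d'=-3/2
back: M1=-3/2
M: M0=0, M1=-3/2, M2=0
seg 0: a=0, c=M0/2=0, d=(M1−M0)/(6·3)=-1/12, b=Δ0−h0·(2M0+M1)/6=7/4
seg 1: a=3, c=M1/2=-3/4, d=(M2−M1)/(6·3)=1/12, b=Δ1−h1·(2M1+M2)/6=-1/2
t_q=9/4 → seg 0, τ=9/4; S=0+7/4·τ+0·τ²+-1/12·τ³=765/256

  seg 0: a=0 b=7/4 c=0 d=-1/12
  seg 1: a=3 b=-1/2 c=-3/4 d=1/12
S(9/4) = 765/256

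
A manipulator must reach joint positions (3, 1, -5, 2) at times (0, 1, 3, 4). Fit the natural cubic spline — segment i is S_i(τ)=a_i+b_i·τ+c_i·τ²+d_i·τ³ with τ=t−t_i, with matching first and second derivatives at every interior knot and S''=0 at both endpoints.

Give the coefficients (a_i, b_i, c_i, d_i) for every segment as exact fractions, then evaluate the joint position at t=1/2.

Δ: Δ0=-2, Δ1=-3, Δ2=7
row 1: diag=6, rhs=-6; c'=1/3, d'=-1
row 2: denom=6−2·1/3=16/3; d'=(60−2·-1)/(16/3)=93/8
back: M2=93/8
back: M1=-1−1/3·93/8=-39/8
M: M0=0, M1=-39/8, M2=93/8, M3=0
seg 0: a=3, c=M0/2=0, d=(M1−M0)/(6·1)=-13/16, b=Δ0−h0·(2M0+M1)/6=-19/16
seg 1: a=1, c=M1/2=-39/16, d=(M2−M1)/(6·2)=11/8, b=Δ1−h1·(2M1+M2)/6=-29/8
seg 2: a=-5, c=M2/2=93/16, d=(M3−M2)/(6·1)=-31/16, b=Δ2−h2·(2M2+M3)/6=25/8
t_q=1/2 → seg 0, τ=1/2; S=3+-19/16·τ+0·τ²+-13/16·τ³=295/128

  seg 0: a=3 b=-19/16 c=0 d=-13/16
  seg 1: a=1 b=-29/8 c=-39/16 d=11/8
  seg 2: a=-5 b=25/8 c=93/16 d=-31/16
S(1/2) = 295/128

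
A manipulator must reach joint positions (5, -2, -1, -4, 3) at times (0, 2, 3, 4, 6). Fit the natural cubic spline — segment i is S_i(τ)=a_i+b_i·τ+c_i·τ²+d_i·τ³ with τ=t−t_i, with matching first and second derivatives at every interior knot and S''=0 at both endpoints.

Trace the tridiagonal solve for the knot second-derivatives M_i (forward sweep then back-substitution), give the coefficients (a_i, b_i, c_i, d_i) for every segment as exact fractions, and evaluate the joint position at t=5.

Δ: Δ0=-7/2, Δ1=1, Δ2=-3, Δ3=7/2
row 1: diag=6, rhs=27; c'=1/6, d'=9/2
row 2: denom=4−1·1/6=23/6; d'=(-24−1·9/2)/(23/6)=-171/23
row 3: denom=6−1·6/23=132/23; d'=(39−1·-171/23)/(132/23)=89/11
back: M3=89/11
back: M2=-171/23−6/23·89/11=-105/11
back: M1=9/2−1/6·-105/11=67/11
M: M0=0, M1=67/11, M2=-105/11, M3=89/11, M4=0
seg 0: a=5, c=M0/2=0, d=(M1−M0)/(6·2)=67/132, b=Δ0−h0·(2M0+M1)/6=-365/66
seg 1: a=-2, c=M1/2=67/22, d=(M2−M1)/(6·1)=-86/33, b=Δ1−h1·(2M1+M2)/6=37/66
seg 2: a=-1, c=M2/2=-105/22, d=(M3−M2)/(6·1)=97/33, b=Δ2−h2·(2M2+M3)/6=-7/6
seg 3: a=-4, c=M3/2=89/22, d=(M4−M3)/(6·2)=-89/132, b=Δ3−h3·(2M3+M4)/6=-125/66
t_q=5 → seg 3, τ=1; S=-4+-125/66·τ+89/22·τ²+-89/132·τ³=-111/44

  seg 0: a=5 b=-365/66 c=0 d=67/132
  seg 1: a=-2 b=37/66 c=67/22 d=-86/33
  seg 2: a=-1 b=-7/6 c=-105/22 d=97/33
  seg 3: a=-4 b=-125/66 c=89/22 d=-89/132
S(5) = -111/44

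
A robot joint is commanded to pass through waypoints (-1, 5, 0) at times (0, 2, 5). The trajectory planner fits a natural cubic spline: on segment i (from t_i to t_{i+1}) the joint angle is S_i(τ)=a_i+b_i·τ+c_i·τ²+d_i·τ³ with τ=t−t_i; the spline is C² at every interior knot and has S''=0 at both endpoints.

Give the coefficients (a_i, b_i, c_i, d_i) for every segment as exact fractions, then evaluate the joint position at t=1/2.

  seg 0: a=-1 b=59/15 c=0 d=-7/30
  seg 1: a=5 b=17/15 c=-7/5 d=7/45
S(1/2) = 15/16

Δ: Δ0=3, Δ1=-5/3
row 1: diag=10, rhs=-28; c'=3/10, d'=-14/5
back: M1=-14/5
M: M0=0, M1=-14/5, M2=0
seg 0: a=-1, c=M0/2=0, d=(M1−M0)/(6·2)=-7/30, b=Δ0−h0·(2M0+M1)/6=59/15
seg 1: a=5, c=M1/2=-7/5, d=(M2−M1)/(6·3)=7/45, b=Δ1−h1·(2M1+M2)/6=17/15
t_q=1/2 → seg 0, τ=1/2; S=-1+59/15·τ+0·τ²+-7/30·τ³=15/16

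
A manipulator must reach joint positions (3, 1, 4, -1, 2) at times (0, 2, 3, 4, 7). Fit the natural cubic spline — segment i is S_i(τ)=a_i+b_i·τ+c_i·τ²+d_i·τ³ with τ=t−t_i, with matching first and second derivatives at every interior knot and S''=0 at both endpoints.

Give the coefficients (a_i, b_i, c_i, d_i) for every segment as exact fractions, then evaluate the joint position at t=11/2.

  seg 0: a=3 b=-283/89 c=0 d=97/178
  seg 1: a=1 b=299/89 c=291/89 d=-323/89
  seg 2: a=4 b=-88/89 c=-678/89 d=321/89
  seg 3: a=-1 b=-481/89 c=285/89 d=-95/267
S(11/2) = -2209/712

Δ: Δ0=-1, Δ1=3, Δ2=-5, Δ3=1
row 1: diag=6, rhs=24; c'=1/6, d'=4
row 2: denom=4−1·1/6=23/6; d'=(-48−1·4)/(23/6)=-312/23
row 3: denom=8−1·6/23=178/23; d'=(36−1·-312/23)/(178/23)=570/89
back: M3=570/89
back: M2=-312/23−6/23·570/89=-1356/89
back: M1=4−1/6·-1356/89=582/89
M: M0=0, M1=582/89, M2=-1356/89, M3=570/89, M4=0
seg 0: a=3, c=M0/2=0, d=(M1−M0)/(6·2)=97/178, b=Δ0−h0·(2M0+M1)/6=-283/89
seg 1: a=1, c=M1/2=291/89, d=(M2−M1)/(6·1)=-323/89, b=Δ1−h1·(2M1+M2)/6=299/89
seg 2: a=4, c=M2/2=-678/89, d=(M3−M2)/(6·1)=321/89, b=Δ2−h2·(2M2+M3)/6=-88/89
seg 3: a=-1, c=M3/2=285/89, d=(M4−M3)/(6·3)=-95/267, b=Δ3−h3·(2M3+M4)/6=-481/89
t_q=11/2 → seg 3, τ=3/2; S=-1+-481/89·τ+285/89·τ²+-95/267·τ³=-2209/712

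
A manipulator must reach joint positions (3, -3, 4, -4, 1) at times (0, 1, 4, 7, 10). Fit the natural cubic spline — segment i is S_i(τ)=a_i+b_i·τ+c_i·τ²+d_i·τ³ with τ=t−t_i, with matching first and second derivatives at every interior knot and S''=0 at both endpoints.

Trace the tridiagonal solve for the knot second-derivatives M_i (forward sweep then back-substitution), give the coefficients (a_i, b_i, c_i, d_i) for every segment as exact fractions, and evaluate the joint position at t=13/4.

  seg 0: a=3 b=-598/81 c=0 d=112/81
  seg 1: a=-3 b=-262/81 c=112/27 d=-557/729
  seg 2: a=4 b=83/81 c=-221/81 d=364/729
  seg 3: a=-4 b=-151/81 c=143/81 d=-143/729
S(13/4) = 1163/576

Δ: Δ0=-6, Δ1=7/3, Δ2=-8/3, Δ3=5/3
row 1: diag=8, rhs=50; c'=3/8, d'=25/4
row 2: denom=12−3·3/8=87/8; d'=(-30−3·25/4)/(87/8)=-130/29
row 3: denom=12−3·8/29=324/29; d'=(26−3·-130/29)/(324/29)=286/81
back: M3=286/81
back: M2=-130/29−8/29·286/81=-442/81
back: M1=25/4−3/8·-442/81=224/27
M: M0=0, M1=224/27, M2=-442/81, M3=286/81, M4=0
seg 0: a=3, c=M0/2=0, d=(M1−M0)/(6·1)=112/81, b=Δ0−h0·(2M0+M1)/6=-598/81
seg 1: a=-3, c=M1/2=112/27, d=(M2−M1)/(6·3)=-557/729, b=Δ1−h1·(2M1+M2)/6=-262/81
seg 2: a=4, c=M2/2=-221/81, d=(M3−M2)/(6·3)=364/729, b=Δ2−h2·(2M2+M3)/6=83/81
seg 3: a=-4, c=M3/2=143/81, d=(M4−M3)/(6·3)=-143/729, b=Δ3−h3·(2M3+M4)/6=-151/81
t_q=13/4 → seg 1, τ=9/4; S=-3+-262/81·τ+112/27·τ²+-557/729·τ³=1163/576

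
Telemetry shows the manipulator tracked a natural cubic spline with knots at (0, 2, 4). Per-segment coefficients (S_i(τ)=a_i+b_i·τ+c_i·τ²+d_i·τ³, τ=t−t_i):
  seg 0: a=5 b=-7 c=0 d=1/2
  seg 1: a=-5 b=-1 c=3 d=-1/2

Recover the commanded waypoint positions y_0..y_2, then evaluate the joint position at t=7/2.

y_0=5 y_1=-5 y_2=1
S(7/2) = -23/16

y_0 = S_0(0) = a_0 = 5
y_1 = S_1(0) = a_1 = -5
y_2 = S_1(2) = 1
t_q=7/2 is in segment 1 (τ=3/2); S_1(τ)=-23/16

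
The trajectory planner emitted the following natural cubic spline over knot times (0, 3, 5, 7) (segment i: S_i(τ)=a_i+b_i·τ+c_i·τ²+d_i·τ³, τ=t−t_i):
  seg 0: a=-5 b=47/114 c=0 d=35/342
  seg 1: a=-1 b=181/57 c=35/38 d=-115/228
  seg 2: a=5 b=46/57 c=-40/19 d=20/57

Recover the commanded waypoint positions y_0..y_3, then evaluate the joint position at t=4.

y_0 = S_0(0) = a_0 = -5
y_1 = S_1(0) = a_1 = -1
y_2 = S_2(0) = a_2 = 5
y_3 = S_2(2) = 1
t_q=4 is in segment 1 (τ=1); S_1(τ)=197/76

y_0=-5 y_1=-1 y_2=5 y_3=1
S(4) = 197/76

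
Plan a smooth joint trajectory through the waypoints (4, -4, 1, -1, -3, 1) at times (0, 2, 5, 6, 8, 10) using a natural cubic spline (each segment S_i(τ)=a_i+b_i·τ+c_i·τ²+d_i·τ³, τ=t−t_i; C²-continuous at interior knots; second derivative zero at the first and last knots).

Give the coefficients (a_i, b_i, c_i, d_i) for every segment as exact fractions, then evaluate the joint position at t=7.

  seg 0: a=4 b=-12791/2283 c=0 d=3659/9132
  seg 1: a=-4 b=-1814/2283 c=3659/1522 d=-7231/13698
  seg 2: a=1 b=-2845/4566 c=-1786/761 d=4429/4566
  seg 3: a=-1 b=-5495/2283 c=857/1522 d=641/9132
  seg 4: a=-3 b=1570/2283 c=749/761 d=-749/4566
S(7) = -8443/3044

Δ: Δ0=-4, Δ1=5/3, Δ2=-2, Δ3=-1, Δ4=2
row 1: diag=10, rhs=34; c'=3/10, d'=17/5
row 2: denom=8−3·3/10=71/10; d'=(-22−3·17/5)/(71/10)=-322/71
row 3: denom=6−1·10/71=416/71; d'=(6−1·-322/71)/(416/71)=187/104
row 4: denom=8−2·71/208=761/104; d'=(18−2·187/104)/(761/104)=1498/761
back: M4=1498/761
back: M3=187/104−71/208·1498/761=857/761
back: M2=-322/71−10/71·857/761=-3572/761
back: M1=17/5−3/10·-3572/761=3659/761
M: M0=0, M1=3659/761, M2=-3572/761, M3=857/761, M4=1498/761, M5=0
seg 0: a=4, c=M0/2=0, d=(M1−M0)/(6·2)=3659/9132, b=Δ0−h0·(2M0+M1)/6=-12791/2283
seg 1: a=-4, c=M1/2=3659/1522, d=(M2−M1)/(6·3)=-7231/13698, b=Δ1−h1·(2M1+M2)/6=-1814/2283
seg 2: a=1, c=M2/2=-1786/761, d=(M3−M2)/(6·1)=4429/4566, b=Δ2−h2·(2M2+M3)/6=-2845/4566
seg 3: a=-1, c=M3/2=857/1522, d=(M4−M3)/(6·2)=641/9132, b=Δ3−h3·(2M3+M4)/6=-5495/2283
seg 4: a=-3, c=M4/2=749/761, d=(M5−M4)/(6·2)=-749/4566, b=Δ4−h4·(2M4+M5)/6=1570/2283
t_q=7 → seg 3, τ=1; S=-1+-5495/2283·τ+857/1522·τ²+641/9132·τ³=-8443/3044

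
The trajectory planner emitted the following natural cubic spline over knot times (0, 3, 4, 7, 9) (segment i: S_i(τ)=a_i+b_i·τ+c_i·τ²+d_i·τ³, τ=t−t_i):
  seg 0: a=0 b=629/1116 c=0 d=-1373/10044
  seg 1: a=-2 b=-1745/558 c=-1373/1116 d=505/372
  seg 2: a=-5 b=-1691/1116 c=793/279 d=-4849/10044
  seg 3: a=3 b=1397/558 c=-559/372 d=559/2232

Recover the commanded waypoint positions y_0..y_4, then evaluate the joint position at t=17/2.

y_0=0 y_1=-2 y_2=-5 y_3=3 y_4=4
S(17/2) = 25115/5952

y_0 = S_0(0) = a_0 = 0
y_1 = S_1(0) = a_1 = -2
y_2 = S_2(0) = a_2 = -5
y_3 = S_3(0) = a_3 = 3
y_4 = S_3(2) = 4
t_q=17/2 is in segment 3 (τ=3/2); S_3(τ)=25115/5952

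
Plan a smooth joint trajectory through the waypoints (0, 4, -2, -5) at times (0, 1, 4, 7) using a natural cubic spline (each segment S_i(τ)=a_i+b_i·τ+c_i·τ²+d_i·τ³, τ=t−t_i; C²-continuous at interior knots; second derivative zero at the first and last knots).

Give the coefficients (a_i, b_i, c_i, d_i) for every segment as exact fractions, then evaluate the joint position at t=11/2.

Δ: Δ0=4, Δ1=-2, Δ2=-1
row 1: diag=8, rhs=-36; c'=3/8, d'=-9/2
row 2: denom=12−3·3/8=87/8; d'=(6−3·-9/2)/(87/8)=52/29
back: M2=52/29
back: M1=-9/2−3/8·52/29=-150/29
M: M0=0, M1=-150/29, M2=52/29, M3=0
seg 0: a=0, c=M0/2=0, d=(M1−M0)/(6·1)=-25/29, b=Δ0−h0·(2M0+M1)/6=141/29
seg 1: a=4, c=M1/2=-75/29, d=(M2−M1)/(6·3)=101/261, b=Δ1−h1·(2M1+M2)/6=66/29
seg 2: a=-2, c=M2/2=26/29, d=(M3−M2)/(6·3)=-26/261, b=Δ2−h2·(2M2+M3)/6=-81/29
t_q=11/2 → seg 2, τ=3/2; S=-2+-81/29·τ+26/29·τ²+-26/261·τ³=-523/116

  seg 0: a=0 b=141/29 c=0 d=-25/29
  seg 1: a=4 b=66/29 c=-75/29 d=101/261
  seg 2: a=-2 b=-81/29 c=26/29 d=-26/261
S(11/2) = -523/116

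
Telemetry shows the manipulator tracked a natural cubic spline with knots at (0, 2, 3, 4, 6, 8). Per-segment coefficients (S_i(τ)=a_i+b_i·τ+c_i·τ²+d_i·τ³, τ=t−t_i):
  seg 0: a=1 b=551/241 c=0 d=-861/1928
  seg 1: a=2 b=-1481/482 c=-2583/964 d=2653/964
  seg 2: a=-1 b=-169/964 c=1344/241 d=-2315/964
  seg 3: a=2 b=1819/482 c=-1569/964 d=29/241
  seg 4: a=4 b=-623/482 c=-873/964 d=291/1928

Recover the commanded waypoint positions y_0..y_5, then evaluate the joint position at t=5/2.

y_0=1 y_1=2 y_2=-1 y_3=2 y_4=4 y_5=-1
S(5/2) = 1063/7712

y_0 = S_0(0) = a_0 = 1
y_1 = S_1(0) = a_1 = 2
y_2 = S_2(0) = a_2 = -1
y_3 = S_3(0) = a_3 = 2
y_4 = S_4(0) = a_4 = 4
y_5 = S_4(2) = -1
t_q=5/2 is in segment 1 (τ=1/2); S_1(τ)=1063/7712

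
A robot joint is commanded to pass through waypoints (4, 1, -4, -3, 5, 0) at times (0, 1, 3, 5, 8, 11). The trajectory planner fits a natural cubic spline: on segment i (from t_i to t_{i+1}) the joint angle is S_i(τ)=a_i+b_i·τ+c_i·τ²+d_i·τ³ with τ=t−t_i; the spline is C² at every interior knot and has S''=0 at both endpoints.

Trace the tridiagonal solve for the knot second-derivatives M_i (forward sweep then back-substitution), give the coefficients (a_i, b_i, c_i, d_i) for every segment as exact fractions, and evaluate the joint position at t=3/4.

  seg 0: a=4 b=-2283/766 c=0 d=-15/766
  seg 1: a=1 b=-1164/383 c=-45/766 d=503/3064
  seg 2: a=-4 b=-999/766 c=1419/1532 d=-37/3064
  seg 3: a=-3 b=864/383 c=327/383 d=-2471/10341
  seg 4: a=5 b=355/383 c=-1490/1149 d=1490/10341
S(3/4) = 86107/49024

Δ: Δ0=-3, Δ1=-5/2, Δ2=1/2, Δ3=8/3, Δ4=-5/3
row 1: diag=6, rhs=3; c'=1/3, d'=1/2
row 2: denom=8−2·1/3=22/3; d'=(18−2·1/2)/(22/3)=51/22
row 3: denom=10−2·3/11=104/11; d'=(13−2·51/22)/(104/11)=23/26
row 4: denom=12−3·33/104=1149/104; d'=(-26−3·23/26)/(1149/104)=-2980/1149
back: M4=-2980/1149
back: M3=23/26−33/104·-2980/1149=654/383
back: M2=51/22−3/11·654/383=1419/766
back: M1=1/2−1/3·1419/766=-45/383
M: M0=0, M1=-45/383, M2=1419/766, M3=654/383, M4=-2980/1149, M5=0
seg 0: a=4, c=M0/2=0, d=(M1−M0)/(6·1)=-15/766, b=Δ0−h0·(2M0+M1)/6=-2283/766
seg 1: a=1, c=M1/2=-45/766, d=(M2−M1)/(6·2)=503/3064, b=Δ1−h1·(2M1+M2)/6=-1164/383
seg 2: a=-4, c=M2/2=1419/1532, d=(M3−M2)/(6·2)=-37/3064, b=Δ2−h2·(2M2+M3)/6=-999/766
seg 3: a=-3, c=M3/2=327/383, d=(M4−M3)/(6·3)=-2471/10341, b=Δ3−h3·(2M3+M4)/6=864/383
seg 4: a=5, c=M4/2=-1490/1149, d=(M5−M4)/(6·3)=1490/10341, b=Δ4−h4·(2M4+M5)/6=355/383
t_q=3/4 → seg 0, τ=3/4; S=4+-2283/766·τ+0·τ²+-15/766·τ³=86107/49024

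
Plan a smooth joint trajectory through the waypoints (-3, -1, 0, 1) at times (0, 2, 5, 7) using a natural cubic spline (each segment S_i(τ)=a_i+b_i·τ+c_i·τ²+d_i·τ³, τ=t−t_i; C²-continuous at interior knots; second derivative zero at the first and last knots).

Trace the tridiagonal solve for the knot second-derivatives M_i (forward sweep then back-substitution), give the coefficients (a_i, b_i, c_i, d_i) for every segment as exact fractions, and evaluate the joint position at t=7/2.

Δ: Δ0=1, Δ1=1/3, Δ2=1/2
row 1: diag=10, rhs=-4; c'=3/10, d'=-2/5
row 2: denom=10−3·3/10=91/10; d'=(1−3·-2/5)/(91/10)=22/91
back: M2=22/91
back: M1=-2/5−3/10·22/91=-43/91
M: M0=0, M1=-43/91, M2=22/91, M3=0
seg 0: a=-3, c=M0/2=0, d=(M1−M0)/(6·2)=-43/1092, b=Δ0−h0·(2M0+M1)/6=316/273
seg 1: a=-1, c=M1/2=-43/182, d=(M2−M1)/(6·3)=5/126, b=Δ1−h1·(2M1+M2)/6=187/273
seg 2: a=0, c=M2/2=11/91, d=(M3−M2)/(6·2)=-11/546, b=Δ2−h2·(2M2+M3)/6=185/546
t_q=7/2 → seg 1, τ=3/2; S=-1+187/273·τ+-43/182·τ²+5/126·τ³=-77/208

  seg 0: a=-3 b=316/273 c=0 d=-43/1092
  seg 1: a=-1 b=187/273 c=-43/182 d=5/126
  seg 2: a=0 b=185/546 c=11/91 d=-11/546
S(7/2) = -77/208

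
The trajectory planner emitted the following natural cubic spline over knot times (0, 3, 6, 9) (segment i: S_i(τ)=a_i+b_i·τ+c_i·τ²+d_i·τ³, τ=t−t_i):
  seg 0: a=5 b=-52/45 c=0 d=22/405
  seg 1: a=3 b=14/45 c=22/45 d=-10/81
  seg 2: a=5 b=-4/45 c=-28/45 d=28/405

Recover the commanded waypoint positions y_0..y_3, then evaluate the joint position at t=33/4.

y_0 = S_0(0) = a_0 = 5
y_1 = S_1(0) = a_1 = 3
y_2 = S_2(0) = a_2 = 5
y_3 = S_2(3) = 1
t_q=33/4 is in segment 2 (τ=9/4); S_2(τ)=39/16

y_0=5 y_1=3 y_2=5 y_3=1
S(33/4) = 39/16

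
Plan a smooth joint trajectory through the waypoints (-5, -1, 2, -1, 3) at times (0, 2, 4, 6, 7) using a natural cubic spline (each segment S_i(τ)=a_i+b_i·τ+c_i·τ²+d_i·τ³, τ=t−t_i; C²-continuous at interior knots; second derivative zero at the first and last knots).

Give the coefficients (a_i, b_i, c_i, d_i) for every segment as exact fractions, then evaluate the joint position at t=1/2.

Δ: Δ0=2, Δ1=3/2, Δ2=-3/2, Δ3=4
row 1: diag=8, rhs=-3; c'=1/4, d'=-3/8
row 2: denom=8−2·1/4=15/2; d'=(-18−2·-3/8)/(15/2)=-23/10
row 3: denom=6−2·4/15=82/15; d'=(33−2·-23/10)/(82/15)=282/41
back: M3=282/41
back: M2=-23/10−4/15·282/41=-339/82
back: M1=-3/8−1/4·-339/82=27/41
M: M0=0, M1=27/41, M2=-339/82, M3=282/41, M4=0
seg 0: a=-5, c=M0/2=0, d=(M1−M0)/(6·2)=9/164, b=Δ0−h0·(2M0+M1)/6=73/41
seg 1: a=-1, c=M1/2=27/82, d=(M2−M1)/(6·2)=-131/328, b=Δ1−h1·(2M1+M2)/6=100/41
seg 2: a=2, c=M2/2=-339/164, d=(M3−M2)/(6·2)=301/328, b=Δ2−h2·(2M2+M3)/6=-85/82
seg 3: a=-1, c=M3/2=141/41, d=(M4−M3)/(6·1)=-47/41, b=Δ3−h3·(2M3+M4)/6=70/41
t_q=1/2 → seg 0, τ=1/2; S=-5+73/41·τ+0·τ²+9/164·τ³=-5383/1312

  seg 0: a=-5 b=73/41 c=0 d=9/164
  seg 1: a=-1 b=100/41 c=27/82 d=-131/328
  seg 2: a=2 b=-85/82 c=-339/164 d=301/328
  seg 3: a=-1 b=70/41 c=141/41 d=-47/41
S(1/2) = -5383/1312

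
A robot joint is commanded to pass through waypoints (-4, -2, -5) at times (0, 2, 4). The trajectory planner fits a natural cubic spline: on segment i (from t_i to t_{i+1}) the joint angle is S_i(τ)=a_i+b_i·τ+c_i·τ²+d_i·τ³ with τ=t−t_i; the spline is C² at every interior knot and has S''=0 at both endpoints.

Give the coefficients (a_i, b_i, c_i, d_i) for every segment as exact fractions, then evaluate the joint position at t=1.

  seg 0: a=-4 b=13/8 c=0 d=-5/32
  seg 1: a=-2 b=-1/4 c=-15/16 d=5/32
S(1) = -81/32

Δ: Δ0=1, Δ1=-3/2
row 1: diag=8, rhs=-15; c'=1/4, d'=-15/8
back: M1=-15/8
M: M0=0, M1=-15/8, M2=0
seg 0: a=-4, c=M0/2=0, d=(M1−M0)/(6·2)=-5/32, b=Δ0−h0·(2M0+M1)/6=13/8
seg 1: a=-2, c=M1/2=-15/16, d=(M2−M1)/(6·2)=5/32, b=Δ1−h1·(2M1+M2)/6=-1/4
t_q=1 → seg 0, τ=1; S=-4+13/8·τ+0·τ²+-5/32·τ³=-81/32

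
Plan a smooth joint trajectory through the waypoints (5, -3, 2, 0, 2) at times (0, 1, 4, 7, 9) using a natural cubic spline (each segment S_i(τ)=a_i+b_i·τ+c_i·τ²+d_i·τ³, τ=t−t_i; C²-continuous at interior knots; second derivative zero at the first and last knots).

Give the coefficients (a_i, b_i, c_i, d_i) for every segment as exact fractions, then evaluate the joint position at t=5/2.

  seg 0: a=5 b=-1257/133 c=0 d=193/133
  seg 1: a=-3 b=-678/133 c=579/133 d=-2512/3591
  seg 2: a=2 b=284/133 c=-775/399 d=1207/3591
  seg 3: a=0 b=-59/133 c=144/133 d=-24/133
S(5/2) = -1709/532

Δ: Δ0=-8, Δ1=5/3, Δ2=-2/3, Δ3=1
row 1: diag=8, rhs=58; c'=3/8, d'=29/4
row 2: denom=12−3·3/8=87/8; d'=(-14−3·29/4)/(87/8)=-286/87
row 3: denom=10−3·8/29=266/29; d'=(10−3·-286/87)/(266/29)=288/133
back: M3=288/133
back: M2=-286/87−8/29·288/133=-1550/399
back: M1=29/4−3/8·-1550/399=1158/133
M: M0=0, M1=1158/133, M2=-1550/399, M3=288/133, M4=0
seg 0: a=5, c=M0/2=0, d=(M1−M0)/(6·1)=193/133, b=Δ0−h0·(2M0+M1)/6=-1257/133
seg 1: a=-3, c=M1/2=579/133, d=(M2−M1)/(6·3)=-2512/3591, b=Δ1−h1·(2M1+M2)/6=-678/133
seg 2: a=2, c=M2/2=-775/399, d=(M3−M2)/(6·3)=1207/3591, b=Δ2−h2·(2M2+M3)/6=284/133
seg 3: a=0, c=M3/2=144/133, d=(M4−M3)/(6·2)=-24/133, b=Δ3−h3·(2M3+M4)/6=-59/133
t_q=5/2 → seg 1, τ=3/2; S=-3+-678/133·τ+579/133·τ²+-2512/3591·τ³=-1709/532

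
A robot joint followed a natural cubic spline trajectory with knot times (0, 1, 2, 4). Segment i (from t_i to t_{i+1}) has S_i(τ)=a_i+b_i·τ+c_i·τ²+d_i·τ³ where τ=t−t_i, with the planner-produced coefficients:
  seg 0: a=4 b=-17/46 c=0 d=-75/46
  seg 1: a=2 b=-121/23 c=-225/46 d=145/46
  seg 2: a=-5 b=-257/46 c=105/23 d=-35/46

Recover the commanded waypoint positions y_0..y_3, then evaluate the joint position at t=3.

y_0 = S_0(0) = a_0 = 4
y_1 = S_1(0) = a_1 = 2
y_2 = S_2(0) = a_2 = -5
y_3 = S_2(2) = -4
t_q=3 is in segment 2 (τ=1); S_2(τ)=-156/23

y_0=4 y_1=2 y_2=-5 y_3=-4
S(3) = -156/23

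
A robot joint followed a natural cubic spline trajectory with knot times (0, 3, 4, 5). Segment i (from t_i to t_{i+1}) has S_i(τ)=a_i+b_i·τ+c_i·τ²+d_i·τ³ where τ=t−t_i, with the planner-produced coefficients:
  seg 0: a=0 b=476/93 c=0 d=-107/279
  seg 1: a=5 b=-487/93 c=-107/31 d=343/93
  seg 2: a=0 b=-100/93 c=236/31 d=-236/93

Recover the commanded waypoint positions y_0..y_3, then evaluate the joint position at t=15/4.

y_0 = S_0(0) = a_0 = 0
y_1 = S_1(0) = a_1 = 5
y_2 = S_2(0) = a_2 = 0
y_3 = S_2(1) = 4
t_q=15/4 is in segment 1 (τ=3/4); S_1(τ)=1363/1984

y_0=0 y_1=5 y_2=0 y_3=4
S(15/4) = 1363/1984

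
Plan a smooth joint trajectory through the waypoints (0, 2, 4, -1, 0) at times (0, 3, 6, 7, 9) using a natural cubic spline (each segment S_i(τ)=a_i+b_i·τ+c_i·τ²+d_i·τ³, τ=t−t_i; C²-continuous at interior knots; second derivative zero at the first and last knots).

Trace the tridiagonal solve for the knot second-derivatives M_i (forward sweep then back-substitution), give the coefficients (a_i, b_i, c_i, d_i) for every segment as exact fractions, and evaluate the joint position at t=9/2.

  seg 0: a=0 b=-31/1020 c=0 d=79/1020
  seg 1: a=2 b=1051/510 c=237/340 d=-79/204
  seg 2: a=4 b=-4297/1020 c=-237/85 d=2041/1020
  seg 3: a=-1 b=-1931/510 c=1093/340 d=-1093/2040
S(9/2) = 14559/2720

Δ: Δ0=2/3, Δ1=2/3, Δ2=-5, Δ3=1/2
row 1: diag=12, rhs=0; c'=1/4, d'=0
row 2: denom=8−3·1/4=29/4; d'=(-34−3·0)/(29/4)=-136/29
row 3: denom=6−1·4/29=170/29; d'=(33−1·-136/29)/(170/29)=1093/170
back: M3=1093/170
back: M2=-136/29−4/29·1093/170=-474/85
back: M1=0−1/4·-474/85=237/170
M: M0=0, M1=237/170, M2=-474/85, M3=1093/170, M4=0
seg 0: a=0, c=M0/2=0, d=(M1−M0)/(6·3)=79/1020, b=Δ0−h0·(2M0+M1)/6=-31/1020
seg 1: a=2, c=M1/2=237/340, d=(M2−M1)/(6·3)=-79/204, b=Δ1−h1·(2M1+M2)/6=1051/510
seg 2: a=4, c=M2/2=-237/85, d=(M3−M2)/(6·1)=2041/1020, b=Δ2−h2·(2M2+M3)/6=-4297/1020
seg 3: a=-1, c=M3/2=1093/340, d=(M4−M3)/(6·2)=-1093/2040, b=Δ3−h3·(2M3+M4)/6=-1931/510
t_q=9/2 → seg 1, τ=3/2; S=2+1051/510·τ+237/340·τ²+-79/204·τ³=14559/2720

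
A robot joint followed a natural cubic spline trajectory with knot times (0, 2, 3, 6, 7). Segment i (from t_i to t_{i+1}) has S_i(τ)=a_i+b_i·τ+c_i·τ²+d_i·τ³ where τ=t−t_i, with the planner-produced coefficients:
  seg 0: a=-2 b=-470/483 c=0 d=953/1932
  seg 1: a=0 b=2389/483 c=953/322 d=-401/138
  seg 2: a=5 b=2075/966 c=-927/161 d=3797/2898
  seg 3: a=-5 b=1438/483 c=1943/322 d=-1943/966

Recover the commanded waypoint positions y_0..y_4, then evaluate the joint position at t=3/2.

y_0 = S_0(0) = a_0 = -2
y_1 = S_1(0) = a_1 = 0
y_2 = S_2(0) = a_2 = 5
y_3 = S_3(0) = a_3 = -5
y_4 = S_3(1) = 2
t_q=3/2 is in segment 0 (τ=3/2); S_0(τ)=-1321/736

y_0=-2 y_1=0 y_2=5 y_3=-5 y_4=2
S(3/2) = -1321/736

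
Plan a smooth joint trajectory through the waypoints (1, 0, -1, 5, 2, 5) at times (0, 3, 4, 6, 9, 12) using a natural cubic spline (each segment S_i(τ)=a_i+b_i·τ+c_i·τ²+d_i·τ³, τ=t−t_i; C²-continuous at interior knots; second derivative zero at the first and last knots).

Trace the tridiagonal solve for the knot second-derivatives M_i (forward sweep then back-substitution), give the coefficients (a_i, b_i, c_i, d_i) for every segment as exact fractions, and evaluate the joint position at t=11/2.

  seg 0: a=1 b=427/1611 c=0 d=-964/14499
  seg 1: a=0 b=-2465/1611 c=-964/1611 d=202/179
  seg 2: a=-1 b=1061/1611 c=4490/1611 d=-434/537
  seg 3: a=5 b=3397/1611 c=-3322/1611 d=4958/14499
  seg 4: a=2 b=-1661/1611 c=1636/1611 d=-1636/14499
S(11/2) = 7585/2148

Δ: Δ0=-1/3, Δ1=-1, Δ2=3, Δ3=-1, Δ4=1
row 1: diag=8, rhs=-4; c'=1/8, d'=-1/2
row 2: denom=6−1·1/8=47/8; d'=(24−1·-1/2)/(47/8)=196/47
row 3: denom=10−2·16/47=438/47; d'=(-24−2·196/47)/(438/47)=-760/219
row 4: denom=12−3·47/146=1611/146; d'=(12−3·-760/219)/(1611/146)=3272/1611
back: M4=3272/1611
back: M3=-760/219−47/146·3272/1611=-6644/1611
back: M2=196/47−16/47·-6644/1611=8980/1611
back: M1=-1/2−1/8·8980/1611=-1928/1611
M: M0=0, M1=-1928/1611, M2=8980/1611, M3=-6644/1611, M4=3272/1611, M5=0
seg 0: a=1, c=M0/2=0, d=(M1−M0)/(6·3)=-964/14499, b=Δ0−h0·(2M0+M1)/6=427/1611
seg 1: a=0, c=M1/2=-964/1611, d=(M2−M1)/(6·1)=202/179, b=Δ1−h1·(2M1+M2)/6=-2465/1611
seg 2: a=-1, c=M2/2=4490/1611, d=(M3−M2)/(6·2)=-434/537, b=Δ2−h2·(2M2+M3)/6=1061/1611
seg 3: a=5, c=M3/2=-3322/1611, d=(M4−M3)/(6·3)=4958/14499, b=Δ3−h3·(2M3+M4)/6=3397/1611
seg 4: a=2, c=M4/2=1636/1611, d=(M5−M4)/(6·3)=-1636/14499, b=Δ4−h4·(2M4+M5)/6=-1661/1611
t_q=11/2 → seg 2, τ=3/2; S=-1+1061/1611·τ+4490/1611·τ²+-434/537·τ³=7585/2148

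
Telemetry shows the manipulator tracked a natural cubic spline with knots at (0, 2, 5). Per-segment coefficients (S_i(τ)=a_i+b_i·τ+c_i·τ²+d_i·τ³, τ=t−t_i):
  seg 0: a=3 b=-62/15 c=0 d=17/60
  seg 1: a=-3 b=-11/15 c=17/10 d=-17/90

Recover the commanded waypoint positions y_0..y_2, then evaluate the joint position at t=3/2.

y_0 = S_0(0) = a_0 = 3
y_1 = S_1(0) = a_1 = -3
y_2 = S_1(3) = 5
t_q=3/2 is in segment 0 (τ=3/2); S_0(τ)=-359/160

y_0=3 y_1=-3 y_2=5
S(3/2) = -359/160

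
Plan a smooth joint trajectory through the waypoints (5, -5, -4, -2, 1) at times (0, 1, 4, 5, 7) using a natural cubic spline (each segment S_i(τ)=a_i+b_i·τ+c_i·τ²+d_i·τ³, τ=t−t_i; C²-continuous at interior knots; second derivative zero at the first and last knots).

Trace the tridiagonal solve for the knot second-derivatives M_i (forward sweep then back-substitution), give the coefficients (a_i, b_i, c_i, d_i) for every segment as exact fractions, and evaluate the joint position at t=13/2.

  seg 0: a=5 b=-22045/1932 c=0 d=2725/1932
  seg 1: a=-5 b=-6935/966 c=2725/644 d=-3337/5796
  seg 2: a=-4 b=5147/1932 c=-153/161 d=79/276
  seg 3: a=-2 b=1567/966 c=-59/644 d=59/3864
S(13/2) = 2871/10304

Δ: Δ0=-10, Δ1=1/3, Δ2=2, Δ3=3/2
row 1: diag=8, rhs=62; c'=3/8, d'=31/4
row 2: denom=8−3·3/8=55/8; d'=(10−3·31/4)/(55/8)=-106/55
row 3: denom=6−1·8/55=322/55; d'=(-3−1·-106/55)/(322/55)=-59/322
back: M3=-59/322
back: M2=-106/55−8/55·-59/322=-306/161
back: M1=31/4−3/8·-306/161=2725/322
M: M0=0, M1=2725/322, M2=-306/161, M3=-59/322, M4=0
seg 0: a=5, c=M0/2=0, d=(M1−M0)/(6·1)=2725/1932, b=Δ0−h0·(2M0+M1)/6=-22045/1932
seg 1: a=-5, c=M1/2=2725/644, d=(M2−M1)/(6·3)=-3337/5796, b=Δ1−h1·(2M1+M2)/6=-6935/966
seg 2: a=-4, c=M2/2=-153/161, d=(M3−M2)/(6·1)=79/276, b=Δ2−h2·(2M2+M3)/6=5147/1932
seg 3: a=-2, c=M3/2=-59/644, d=(M4−M3)/(6·2)=59/3864, b=Δ3−h3·(2M3+M4)/6=1567/966
t_q=13/2 → seg 3, τ=3/2; S=-2+1567/966·τ+-59/644·τ²+59/3864·τ³=2871/10304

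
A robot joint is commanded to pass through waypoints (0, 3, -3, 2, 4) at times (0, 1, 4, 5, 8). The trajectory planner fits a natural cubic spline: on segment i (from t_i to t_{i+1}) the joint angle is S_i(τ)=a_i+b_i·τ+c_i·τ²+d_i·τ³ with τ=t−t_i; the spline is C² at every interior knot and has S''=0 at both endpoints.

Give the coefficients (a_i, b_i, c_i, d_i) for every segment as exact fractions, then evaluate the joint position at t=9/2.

  seg 0: a=0 b=112/27 c=0 d=-31/27
  seg 1: a=3 b=19/27 c=-31/9 d=206/243
  seg 2: a=-3 b=79/27 c=113/27 d=-19/9
  seg 3: a=2 b=134/27 c=-58/27 d=58/243
S(9/2) = -163/216

Δ: Δ0=3, Δ1=-2, Δ2=5, Δ3=2/3
row 1: diag=8, rhs=-30; c'=3/8, d'=-15/4
row 2: denom=8−3·3/8=55/8; d'=(42−3·-15/4)/(55/8)=426/55
row 3: denom=8−1·8/55=432/55; d'=(-26−1·426/55)/(432/55)=-116/27
back: M3=-116/27
back: M2=426/55−8/55·-116/27=226/27
back: M1=-15/4−3/8·226/27=-62/9
M: M0=0, M1=-62/9, M2=226/27, M3=-116/27, M4=0
seg 0: a=0, c=M0/2=0, d=(M1−M0)/(6·1)=-31/27, b=Δ0−h0·(2M0+M1)/6=112/27
seg 1: a=3, c=M1/2=-31/9, d=(M2−M1)/(6·3)=206/243, b=Δ1−h1·(2M1+M2)/6=19/27
seg 2: a=-3, c=M2/2=113/27, d=(M3−M2)/(6·1)=-19/9, b=Δ2−h2·(2M2+M3)/6=79/27
seg 3: a=2, c=M3/2=-58/27, d=(M4−M3)/(6·3)=58/243, b=Δ3−h3·(2M3+M4)/6=134/27
t_q=9/2 → seg 2, τ=1/2; S=-3+79/27·τ+113/27·τ²+-19/9·τ³=-163/216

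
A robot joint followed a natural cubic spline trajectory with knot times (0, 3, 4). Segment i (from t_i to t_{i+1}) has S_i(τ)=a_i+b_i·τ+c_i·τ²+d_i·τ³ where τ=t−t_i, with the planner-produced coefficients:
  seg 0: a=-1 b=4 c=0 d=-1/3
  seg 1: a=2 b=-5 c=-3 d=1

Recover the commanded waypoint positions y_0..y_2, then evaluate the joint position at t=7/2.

y_0=-1 y_1=2 y_2=-5
S(7/2) = -9/8

y_0 = S_0(0) = a_0 = -1
y_1 = S_1(0) = a_1 = 2
y_2 = S_1(1) = -5
t_q=7/2 is in segment 1 (τ=1/2); S_1(τ)=-9/8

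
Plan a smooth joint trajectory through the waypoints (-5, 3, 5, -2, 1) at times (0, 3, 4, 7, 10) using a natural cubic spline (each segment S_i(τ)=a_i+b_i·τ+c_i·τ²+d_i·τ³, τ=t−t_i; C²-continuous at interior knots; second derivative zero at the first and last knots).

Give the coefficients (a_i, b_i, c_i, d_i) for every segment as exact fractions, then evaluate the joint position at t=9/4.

Δ: Δ0=8/3, Δ1=2, Δ2=-7/3, Δ3=1
row 1: diag=8, rhs=-4; c'=1/8, d'=-1/2
row 2: denom=8−1·1/8=63/8; d'=(-26−1·-1/2)/(63/8)=-68/21
row 3: denom=12−3·8/21=76/7; d'=(20−3·-68/21)/(76/7)=52/19
back: M3=52/19
back: M2=-68/21−8/21·52/19=-244/57
back: M1=-1/2−1/8·-244/57=2/57
M: M0=0, M1=2/57, M2=-244/57, M3=52/19, M4=0
seg 0: a=-5, c=M0/2=0, d=(M1−M0)/(6·3)=1/513, b=Δ0−h0·(2M0+M1)/6=151/57
seg 1: a=3, c=M1/2=1/57, d=(M2−M1)/(6·1)=-41/57, b=Δ1−h1·(2M1+M2)/6=154/57
seg 2: a=5, c=M2/2=-122/57, d=(M3−M2)/(6·3)=200/513, b=Δ2−h2·(2M2+M3)/6=11/19
seg 3: a=-2, c=M3/2=26/19, d=(M4−M3)/(6·3)=-26/171, b=Δ3−h3·(2M3+M4)/6=-33/19
t_q=9/4 → seg 0, τ=9/4; S=-5+151/57·τ+0·τ²+1/513·τ³=1195/1216

  seg 0: a=-5 b=151/57 c=0 d=1/513
  seg 1: a=3 b=154/57 c=1/57 d=-41/57
  seg 2: a=5 b=11/19 c=-122/57 d=200/513
  seg 3: a=-2 b=-33/19 c=26/19 d=-26/171
S(9/4) = 1195/1216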